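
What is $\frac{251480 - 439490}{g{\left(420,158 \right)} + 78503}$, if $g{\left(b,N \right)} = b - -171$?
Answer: $- \frac{94005}{39547} \approx -2.377$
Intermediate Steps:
$g{\left(b,N \right)} = 171 + b$ ($g{\left(b,N \right)} = b + 171 = 171 + b$)
$\frac{251480 - 439490}{g{\left(420,158 \right)} + 78503} = \frac{251480 - 439490}{\left(171 + 420\right) + 78503} = - \frac{188010}{591 + 78503} = - \frac{188010}{79094} = \left(-188010\right) \frac{1}{79094} = - \frac{94005}{39547}$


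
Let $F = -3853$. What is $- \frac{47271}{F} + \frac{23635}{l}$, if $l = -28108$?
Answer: $\frac{1237627613}{108300124} \approx 11.428$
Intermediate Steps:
$- \frac{47271}{F} + \frac{23635}{l} = - \frac{47271}{-3853} + \frac{23635}{-28108} = \left(-47271\right) \left(- \frac{1}{3853}\right) + 23635 \left(- \frac{1}{28108}\right) = \frac{47271}{3853} - \frac{23635}{28108} = \frac{1237627613}{108300124}$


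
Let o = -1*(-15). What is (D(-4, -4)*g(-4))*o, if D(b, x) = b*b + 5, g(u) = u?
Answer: -1260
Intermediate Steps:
D(b, x) = 5 + b**2 (D(b, x) = b**2 + 5 = 5 + b**2)
o = 15
(D(-4, -4)*g(-4))*o = ((5 + (-4)**2)*(-4))*15 = ((5 + 16)*(-4))*15 = (21*(-4))*15 = -84*15 = -1260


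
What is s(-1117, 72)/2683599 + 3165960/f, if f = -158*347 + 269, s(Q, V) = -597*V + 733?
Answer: -8498472177847/146409110643 ≈ -58.046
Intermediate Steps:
s(Q, V) = 733 - 597*V
f = -54557 (f = -54826 + 269 = -54557)
s(-1117, 72)/2683599 + 3165960/f = (733 - 597*72)/2683599 + 3165960/(-54557) = (733 - 42984)*(1/2683599) + 3165960*(-1/54557) = -42251*1/2683599 - 3165960/54557 = -42251/2683599 - 3165960/54557 = -8498472177847/146409110643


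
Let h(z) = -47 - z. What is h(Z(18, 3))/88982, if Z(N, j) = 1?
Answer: -24/44491 ≈ -0.00053944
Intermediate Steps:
h(Z(18, 3))/88982 = (-47 - 1*1)/88982 = (-47 - 1)*(1/88982) = -48*1/88982 = -24/44491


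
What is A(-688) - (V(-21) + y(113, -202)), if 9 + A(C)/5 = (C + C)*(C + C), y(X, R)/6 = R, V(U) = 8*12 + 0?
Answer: 9467951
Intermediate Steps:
V(U) = 96 (V(U) = 96 + 0 = 96)
y(X, R) = 6*R
A(C) = -45 + 20*C² (A(C) = -45 + 5*((C + C)*(C + C)) = -45 + 5*((2*C)*(2*C)) = -45 + 5*(4*C²) = -45 + 20*C²)
A(-688) - (V(-21) + y(113, -202)) = (-45 + 20*(-688)²) - (96 + 6*(-202)) = (-45 + 20*473344) - (96 - 1212) = (-45 + 9466880) - 1*(-1116) = 9466835 + 1116 = 9467951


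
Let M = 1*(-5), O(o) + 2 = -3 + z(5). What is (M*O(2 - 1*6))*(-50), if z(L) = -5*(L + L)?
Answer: -13750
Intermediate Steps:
z(L) = -10*L
O(o) = -55 (O(o) = -2 + (-3 - 10*5) = -2 + (-3 - 50) = -2 - 53 = -55)
M = -5
(M*O(2 - 1*6))*(-50) = -5*(-55)*(-50) = 275*(-50) = -13750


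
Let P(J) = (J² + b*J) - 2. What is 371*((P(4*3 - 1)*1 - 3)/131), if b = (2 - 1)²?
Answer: 47117/131 ≈ 359.67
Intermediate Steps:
b = 1 (b = 1² = 1)
P(J) = -2 + J + J² (P(J) = (J² + 1*J) - 2 = (J² + J) - 2 = (J + J²) - 2 = -2 + J + J²)
371*((P(4*3 - 1)*1 - 3)/131) = 371*(((-2 + (4*3 - 1) + (4*3 - 1)²)*1 - 3)/131) = 371*(((-2 + (12 - 1) + (12 - 1)²)*1 - 3)*(1/131)) = 371*(((-2 + 11 + 11²)*1 - 3)*(1/131)) = 371*(((-2 + 11 + 121)*1 - 3)*(1/131)) = 371*((130*1 - 3)*(1/131)) = 371*((130 - 3)*(1/131)) = 371*(127*(1/131)) = 371*(127/131) = 47117/131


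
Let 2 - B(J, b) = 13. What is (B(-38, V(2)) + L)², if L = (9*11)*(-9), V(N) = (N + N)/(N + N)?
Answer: 813604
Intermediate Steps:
V(N) = 1 (V(N) = (2*N)/((2*N)) = (2*N)*(1/(2*N)) = 1)
B(J, b) = -11 (B(J, b) = 2 - 1*13 = 2 - 13 = -11)
L = -891 (L = 99*(-9) = -891)
(B(-38, V(2)) + L)² = (-11 - 891)² = (-902)² = 813604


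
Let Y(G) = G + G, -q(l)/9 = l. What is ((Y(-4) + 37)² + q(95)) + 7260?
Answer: 7246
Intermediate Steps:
q(l) = -9*l
Y(G) = 2*G
((Y(-4) + 37)² + q(95)) + 7260 = ((2*(-4) + 37)² - 9*95) + 7260 = ((-8 + 37)² - 855) + 7260 = (29² - 855) + 7260 = (841 - 855) + 7260 = -14 + 7260 = 7246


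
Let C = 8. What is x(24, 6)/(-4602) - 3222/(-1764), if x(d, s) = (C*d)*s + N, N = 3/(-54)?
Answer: 492139/312228 ≈ 1.5762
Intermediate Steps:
N = -1/18 (N = 3*(-1/54) = -1/18 ≈ -0.055556)
x(d, s) = -1/18 + 8*d*s (x(d, s) = (8*d)*s - 1/18 = 8*d*s - 1/18 = -1/18 + 8*d*s)
x(24, 6)/(-4602) - 3222/(-1764) = (-1/18 + 8*24*6)/(-4602) - 3222/(-1764) = (-1/18 + 1152)*(-1/4602) - 3222*(-1/1764) = (20735/18)*(-1/4602) + 179/98 = -1595/6372 + 179/98 = 492139/312228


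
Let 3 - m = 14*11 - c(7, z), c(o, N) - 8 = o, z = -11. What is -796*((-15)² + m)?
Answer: -70844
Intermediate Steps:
c(o, N) = 8 + o
m = -136 (m = 3 - (14*11 - (8 + 7)) = 3 - (154 - 1*15) = 3 - (154 - 15) = 3 - 1*139 = 3 - 139 = -136)
-796*((-15)² + m) = -796*((-15)² - 136) = -796*(225 - 136) = -796*89 = -70844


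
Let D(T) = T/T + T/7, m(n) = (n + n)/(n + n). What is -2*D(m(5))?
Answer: -16/7 ≈ -2.2857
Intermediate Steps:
m(n) = 1 (m(n) = (2*n)/((2*n)) = (2*n)*(1/(2*n)) = 1)
D(T) = 1 + T/7 (D(T) = 1 + T*(1/7) = 1 + T/7)
-2*D(m(5)) = -2*(1 + (1/7)*1) = -2*(1 + 1/7) = -2*8/7 = -16/7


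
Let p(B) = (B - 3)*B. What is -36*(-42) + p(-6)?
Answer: 1566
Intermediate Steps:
p(B) = B*(-3 + B) (p(B) = (-3 + B)*B = B*(-3 + B))
-36*(-42) + p(-6) = -36*(-42) - 6*(-3 - 6) = 1512 - 6*(-9) = 1512 + 54 = 1566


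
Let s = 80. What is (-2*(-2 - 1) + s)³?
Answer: 636056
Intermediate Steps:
(-2*(-2 - 1) + s)³ = (-2*(-2 - 1) + 80)³ = (-2*(-3) + 80)³ = (6 + 80)³ = 86³ = 636056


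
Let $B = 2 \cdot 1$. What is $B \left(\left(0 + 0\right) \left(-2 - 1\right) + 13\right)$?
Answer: $26$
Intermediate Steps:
$B = 2$
$B \left(\left(0 + 0\right) \left(-2 - 1\right) + 13\right) = 2 \left(\left(0 + 0\right) \left(-2 - 1\right) + 13\right) = 2 \left(0 \left(-3\right) + 13\right) = 2 \left(0 + 13\right) = 2 \cdot 13 = 26$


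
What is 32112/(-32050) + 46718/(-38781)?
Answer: -1371323686/621465525 ≈ -2.2066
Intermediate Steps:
32112/(-32050) + 46718/(-38781) = 32112*(-1/32050) + 46718*(-1/38781) = -16056/16025 - 46718/38781 = -1371323686/621465525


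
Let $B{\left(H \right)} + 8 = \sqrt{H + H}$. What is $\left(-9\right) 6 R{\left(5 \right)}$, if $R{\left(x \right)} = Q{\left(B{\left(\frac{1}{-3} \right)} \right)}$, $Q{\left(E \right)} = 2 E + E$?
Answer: $1296 - 54 i \sqrt{6} \approx 1296.0 - 132.27 i$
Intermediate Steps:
$B{\left(H \right)} = -8 + \sqrt{2} \sqrt{H}$ ($B{\left(H \right)} = -8 + \sqrt{H + H} = -8 + \sqrt{2 H} = -8 + \sqrt{2} \sqrt{H}$)
$Q{\left(E \right)} = 3 E$
$R{\left(x \right)} = -24 + i \sqrt{6}$ ($R{\left(x \right)} = 3 \left(-8 + \sqrt{2} \sqrt{\frac{1}{-3}}\right) = 3 \left(-8 + \sqrt{2} \sqrt{- \frac{1}{3}}\right) = 3 \left(-8 + \sqrt{2} \frac{i \sqrt{3}}{3}\right) = 3 \left(-8 + \frac{i \sqrt{6}}{3}\right) = -24 + i \sqrt{6}$)
$\left(-9\right) 6 R{\left(5 \right)} = \left(-9\right) 6 \left(-24 + i \sqrt{6}\right) = - 54 \left(-24 + i \sqrt{6}\right) = 1296 - 54 i \sqrt{6}$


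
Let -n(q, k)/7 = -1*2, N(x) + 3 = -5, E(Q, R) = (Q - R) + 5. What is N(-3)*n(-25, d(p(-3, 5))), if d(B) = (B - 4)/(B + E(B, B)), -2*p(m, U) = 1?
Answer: -112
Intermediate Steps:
p(m, U) = -½ (p(m, U) = -½*1 = -½)
E(Q, R) = 5 + Q - R
d(B) = (-4 + B)/(5 + B) (d(B) = (B - 4)/(B + (5 + B - B)) = (-4 + B)/(B + 5) = (-4 + B)/(5 + B))
N(x) = -8 (N(x) = -3 - 5 = -8)
n(q, k) = 14 (n(q, k) = -(-7)*2 = -7*(-2) = 14)
N(-3)*n(-25, d(p(-3, 5))) = -8*14 = -112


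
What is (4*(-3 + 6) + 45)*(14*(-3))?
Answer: -2394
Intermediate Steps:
(4*(-3 + 6) + 45)*(14*(-3)) = (4*3 + 45)*(-42) = (12 + 45)*(-42) = 57*(-42) = -2394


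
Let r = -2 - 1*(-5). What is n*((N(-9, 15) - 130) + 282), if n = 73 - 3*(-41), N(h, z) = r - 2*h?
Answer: 33908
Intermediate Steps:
r = 3 (r = -2 + 5 = 3)
N(h, z) = 3 - 2*h
n = 196 (n = 73 + 123 = 196)
n*((N(-9, 15) - 130) + 282) = 196*(((3 - 2*(-9)) - 130) + 282) = 196*(((3 + 18) - 130) + 282) = 196*((21 - 130) + 282) = 196*(-109 + 282) = 196*173 = 33908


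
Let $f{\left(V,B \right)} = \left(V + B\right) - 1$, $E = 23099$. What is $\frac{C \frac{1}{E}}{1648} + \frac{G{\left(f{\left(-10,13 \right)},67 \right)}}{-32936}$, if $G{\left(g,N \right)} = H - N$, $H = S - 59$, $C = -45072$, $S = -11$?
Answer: $\frac{233169277}{78361232392} \approx 0.0029756$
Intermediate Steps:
$f{\left(V,B \right)} = -1 + B + V$ ($f{\left(V,B \right)} = \left(B + V\right) - 1 = -1 + B + V$)
$H = -70$ ($H = -11 - 59 = -70$)
$G{\left(g,N \right)} = -70 - N$
$\frac{C \frac{1}{E}}{1648} + \frac{G{\left(f{\left(-10,13 \right)},67 \right)}}{-32936} = \frac{\left(-45072\right) \frac{1}{23099}}{1648} + \frac{-70 - 67}{-32936} = \left(-45072\right) \frac{1}{23099} \cdot \frac{1}{1648} + \left(-70 - 67\right) \left(- \frac{1}{32936}\right) = \left(- \frac{45072}{23099}\right) \frac{1}{1648} - - \frac{137}{32936} = - \frac{2817}{2379197} + \frac{137}{32936} = \frac{233169277}{78361232392}$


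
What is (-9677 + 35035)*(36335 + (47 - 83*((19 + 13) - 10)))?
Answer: 876271048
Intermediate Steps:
(-9677 + 35035)*(36335 + (47 - 83*((19 + 13) - 10))) = 25358*(36335 + (47 - 83*(32 - 10))) = 25358*(36335 + (47 - 83*22)) = 25358*(36335 + (47 - 1826)) = 25358*(36335 - 1779) = 25358*34556 = 876271048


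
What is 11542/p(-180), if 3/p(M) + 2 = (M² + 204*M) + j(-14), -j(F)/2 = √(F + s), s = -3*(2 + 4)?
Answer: -49884524/3 - 92336*I*√2/3 ≈ -1.6628e+7 - 43528.0*I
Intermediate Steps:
s = -18 (s = -3*6 = -18)
j(F) = -2*√(-18 + F) (j(F) = -2*√(F - 18) = -2*√(-18 + F))
p(M) = 3/(-2 + M² + 204*M - 8*I*√2) (p(M) = 3/(-2 + ((M² + 204*M) - 2*√(-18 - 14))) = 3/(-2 + ((M² + 204*M) - 8*I*√2)) = 3/(-2 + (M² + 204*M - 8*I*√2)) = 3/(-2 + M² + 204*M - 8*I*√2))
11542/p(-180) = 11542/((3/(-2 + (-180)² + 204*(-180) - 8*I*√2))) = 11542/((3/(-2 + 32400 - 36720 - 8*I*√2))) = 11542/((3/(-4322 - 8*I*√2))) = 11542*(-4322/3 - 8*I*√2/3) = -49884524/3 - 92336*I*√2/3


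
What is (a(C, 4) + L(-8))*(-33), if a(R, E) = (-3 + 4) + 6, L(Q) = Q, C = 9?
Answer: 33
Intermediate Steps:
a(R, E) = 7 (a(R, E) = 1 + 6 = 7)
(a(C, 4) + L(-8))*(-33) = (7 - 8)*(-33) = -1*(-33) = 33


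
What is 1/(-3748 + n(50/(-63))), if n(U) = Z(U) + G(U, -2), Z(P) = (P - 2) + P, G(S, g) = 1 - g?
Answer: -63/236161 ≈ -0.00026677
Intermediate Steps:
Z(P) = -2 + 2*P (Z(P) = (-2 + P) + P = -2 + 2*P)
n(U) = 1 + 2*U (n(U) = (-2 + 2*U) + (1 - 1*(-2)) = (-2 + 2*U) + (1 + 2) = (-2 + 2*U) + 3 = 1 + 2*U)
1/(-3748 + n(50/(-63))) = 1/(-3748 + (1 + 2*(50/(-63)))) = 1/(-3748 + (1 + 2*(50*(-1/63)))) = 1/(-3748 + (1 + 2*(-50/63))) = 1/(-3748 + (1 - 100/63)) = 1/(-3748 - 37/63) = 1/(-236161/63) = -63/236161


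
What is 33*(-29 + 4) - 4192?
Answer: -5017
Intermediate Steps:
33*(-29 + 4) - 4192 = 33*(-25) - 4192 = -825 - 4192 = -5017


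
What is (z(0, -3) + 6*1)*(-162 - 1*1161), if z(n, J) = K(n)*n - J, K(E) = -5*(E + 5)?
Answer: -11907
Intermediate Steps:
K(E) = -25 - 5*E (K(E) = -5*(5 + E) = -25 - 5*E)
z(n, J) = -J + n*(-25 - 5*n) (z(n, J) = (-25 - 5*n)*n - J = n*(-25 - 5*n) - J = -J + n*(-25 - 5*n))
(z(0, -3) + 6*1)*(-162 - 1*1161) = ((-1*(-3) - 5*0*(5 + 0)) + 6*1)*(-162 - 1*1161) = ((3 - 5*0*5) + 6)*(-162 - 1161) = ((3 + 0) + 6)*(-1323) = (3 + 6)*(-1323) = 9*(-1323) = -11907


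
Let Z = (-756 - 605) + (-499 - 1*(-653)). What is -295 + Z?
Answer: -1502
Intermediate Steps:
Z = -1207 (Z = -1361 + (-499 + 653) = -1361 + 154 = -1207)
-295 + Z = -295 - 1207 = -1502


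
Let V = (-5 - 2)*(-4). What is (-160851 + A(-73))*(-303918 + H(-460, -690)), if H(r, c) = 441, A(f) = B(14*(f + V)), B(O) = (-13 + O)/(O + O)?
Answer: 20502058104103/420 ≈ 4.8814e+10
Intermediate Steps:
V = 28 (V = -7*(-4) = 28)
B(O) = (-13 + O)/(2*O) (B(O) = (-13 + O)/((2*O)) = (-13 + O)*(1/(2*O)) = (-13 + O)/(2*O))
A(f) = (379 + 14*f)/(2*(392 + 14*f)) (A(f) = (-13 + 14*(f + 28))/(2*((14*(f + 28)))) = (-13 + 14*(28 + f))/(2*((14*(28 + f)))) = (-13 + (392 + 14*f))/(2*(392 + 14*f)) = (379 + 14*f)/(2*(392 + 14*f)))
(-160851 + A(-73))*(-303918 + H(-460, -690)) = (-160851 + (379 + 14*(-73))/(28*(28 - 73)))*(-303918 + 441) = (-160851 + (1/28)*(379 - 1022)/(-45))*(-303477) = (-160851 + (1/28)*(-1/45)*(-643))*(-303477) = (-160851 + 643/1260)*(-303477) = -202671617/1260*(-303477) = 20502058104103/420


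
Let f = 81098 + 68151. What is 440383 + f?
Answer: 589632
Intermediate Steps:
f = 149249
440383 + f = 440383 + 149249 = 589632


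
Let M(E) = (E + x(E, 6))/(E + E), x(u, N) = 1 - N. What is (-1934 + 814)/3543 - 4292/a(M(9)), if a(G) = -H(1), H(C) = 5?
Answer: 15200956/17715 ≈ 858.08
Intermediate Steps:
M(E) = (-5 + E)/(2*E) (M(E) = (E + (1 - 1*6))/(E + E) = (E + (1 - 6))/((2*E)) = (E - 5)*(1/(2*E)) = (-5 + E)*(1/(2*E)) = (-5 + E)/(2*E))
a(G) = -5 (a(G) = -1*5 = -5)
(-1934 + 814)/3543 - 4292/a(M(9)) = (-1934 + 814)/3543 - 4292/(-5) = -1120*1/3543 - 4292*(-1/5) = -1120/3543 + 4292/5 = 15200956/17715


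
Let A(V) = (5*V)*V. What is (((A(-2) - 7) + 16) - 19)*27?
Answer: 270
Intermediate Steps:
A(V) = 5*V**2
(((A(-2) - 7) + 16) - 19)*27 = (((5*(-2)**2 - 7) + 16) - 19)*27 = (((5*4 - 7) + 16) - 19)*27 = (((20 - 7) + 16) - 19)*27 = ((13 + 16) - 19)*27 = (29 - 19)*27 = 10*27 = 270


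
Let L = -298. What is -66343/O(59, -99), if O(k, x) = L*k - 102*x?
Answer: 66343/7484 ≈ 8.8646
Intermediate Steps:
O(k, x) = -298*k - 102*x
-66343/O(59, -99) = -66343/(-298*59 - 102*(-99)) = -66343/(-17582 + 10098) = -66343/(-7484) = -66343*(-1/7484) = 66343/7484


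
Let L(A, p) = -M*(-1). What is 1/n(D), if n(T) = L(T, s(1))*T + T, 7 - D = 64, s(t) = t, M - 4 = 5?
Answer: -1/570 ≈ -0.0017544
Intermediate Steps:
M = 9 (M = 4 + 5 = 9)
L(A, p) = 9 (L(A, p) = -1*9*(-1) = -9*(-1) = 9)
D = -57 (D = 7 - 1*64 = 7 - 64 = -57)
n(T) = 10*T (n(T) = 9*T + T = 10*T)
1/n(D) = 1/(10*(-57)) = 1/(-570) = -1/570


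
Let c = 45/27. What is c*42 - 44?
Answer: 26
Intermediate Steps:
c = 5/3 (c = 45*(1/27) = 5/3 ≈ 1.6667)
c*42 - 44 = (5/3)*42 - 44 = 70 - 44 = 26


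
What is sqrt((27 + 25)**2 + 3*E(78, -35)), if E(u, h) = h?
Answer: sqrt(2599) ≈ 50.980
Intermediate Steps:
sqrt((27 + 25)**2 + 3*E(78, -35)) = sqrt((27 + 25)**2 + 3*(-35)) = sqrt(52**2 - 105) = sqrt(2704 - 105) = sqrt(2599)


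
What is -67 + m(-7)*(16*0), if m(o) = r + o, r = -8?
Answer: -67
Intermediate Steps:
m(o) = -8 + o
-67 + m(-7)*(16*0) = -67 + (-8 - 7)*(16*0) = -67 - 15*0 = -67 + 0 = -67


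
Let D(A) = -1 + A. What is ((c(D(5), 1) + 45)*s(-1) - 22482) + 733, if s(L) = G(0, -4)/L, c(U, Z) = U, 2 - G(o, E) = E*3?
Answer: -22435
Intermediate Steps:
G(o, E) = 2 - 3*E (G(o, E) = 2 - E*3 = 2 - 3*E)
s(L) = 14/L (s(L) = (2 - 3*(-4))/L = (2 + 12)/L = 14/L)
((c(D(5), 1) + 45)*s(-1) - 22482) + 733 = (((-1 + 5) + 45)*(14/(-1)) - 22482) + 733 = ((4 + 45)*(14*(-1)) - 22482) + 733 = (49*(-14) - 22482) + 733 = (-686 - 22482) + 733 = -23168 + 733 = -22435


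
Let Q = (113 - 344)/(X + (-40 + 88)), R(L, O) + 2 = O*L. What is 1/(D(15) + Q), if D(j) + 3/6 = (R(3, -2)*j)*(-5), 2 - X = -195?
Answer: 70/41899 ≈ 0.0016707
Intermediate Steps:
X = 197 (X = 2 - 1*(-195) = 2 + 195 = 197)
R(L, O) = -2 + L*O (R(L, O) = -2 + O*L = -2 + L*O)
Q = -33/35 (Q = (113 - 344)/(197 + (-40 + 88)) = -231/(197 + 48) = -231/245 = -231*1/245 = -33/35 ≈ -0.94286)
D(j) = -1/2 + 40*j (D(j) = -1/2 + ((-2 + 3*(-2))*j)*(-5) = -1/2 + ((-2 - 6)*j)*(-5) = -1/2 - 8*j*(-5) = -1/2 + 40*j)
1/(D(15) + Q) = 1/((-1/2 + 40*15) - 33/35) = 1/((-1/2 + 600) - 33/35) = 1/(1199/2 - 33/35) = 1/(41899/70) = 70/41899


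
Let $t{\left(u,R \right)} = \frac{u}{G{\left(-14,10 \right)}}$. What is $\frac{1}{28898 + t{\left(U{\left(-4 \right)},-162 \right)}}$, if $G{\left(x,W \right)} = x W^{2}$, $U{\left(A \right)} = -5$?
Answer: $\frac{280}{8091441} \approx 3.4604 \cdot 10^{-5}$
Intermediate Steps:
$t{\left(u,R \right)} = - \frac{u}{1400}$ ($t{\left(u,R \right)} = \frac{u}{\left(-14\right) 10^{2}} = \frac{u}{\left(-14\right) 100} = \frac{u}{-1400} = u \left(- \frac{1}{1400}\right) = - \frac{u}{1400}$)
$\frac{1}{28898 + t{\left(U{\left(-4 \right)},-162 \right)}} = \frac{1}{28898 - - \frac{1}{280}} = \frac{1}{28898 + \frac{1}{280}} = \frac{1}{\frac{8091441}{280}} = \frac{280}{8091441}$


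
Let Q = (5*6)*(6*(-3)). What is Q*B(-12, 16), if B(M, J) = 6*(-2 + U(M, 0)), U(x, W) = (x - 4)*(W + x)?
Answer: -615600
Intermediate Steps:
U(x, W) = (-4 + x)*(W + x)
B(M, J) = -12 - 24*M + 6*M² (B(M, J) = 6*(-2 + (M² - 4*0 - 4*M + 0*M)) = 6*(-2 + (M² + 0 - 4*M + 0)) = 6*(-2 + (M² - 4*M)) = 6*(-2 + M² - 4*M) = -12 - 24*M + 6*M²)
Q = -540 (Q = 30*(-18) = -540)
Q*B(-12, 16) = -540*(-12 - 24*(-12) + 6*(-12)²) = -540*(-12 + 288 + 6*144) = -540*(-12 + 288 + 864) = -540*1140 = -615600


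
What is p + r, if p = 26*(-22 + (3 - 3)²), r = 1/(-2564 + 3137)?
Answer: -327755/573 ≈ -572.00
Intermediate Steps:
r = 1/573 ≈ 0.0017452
p = -572 (p = 26*(-22 + 0²) = 26*(-22 + 0) = 26*(-22) = -572)
p + r = -572 + 1/573 = -327755/573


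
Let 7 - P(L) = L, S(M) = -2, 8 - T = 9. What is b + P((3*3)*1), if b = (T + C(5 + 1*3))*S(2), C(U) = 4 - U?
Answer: 8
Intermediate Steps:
T = -1 (T = 8 - 1*9 = 8 - 9 = -1)
P(L) = 7 - L
b = 10 (b = (-1 + (4 - (5 + 1*3)))*(-2) = (-1 + (4 - (5 + 3)))*(-2) = (-1 + (4 - 1*8))*(-2) = (-1 + (4 - 8))*(-2) = (-1 - 4)*(-2) = -5*(-2) = 10)
b + P((3*3)*1) = 10 + (7 - 3*3) = 10 + (7 - 9) = 10 - 2 = 8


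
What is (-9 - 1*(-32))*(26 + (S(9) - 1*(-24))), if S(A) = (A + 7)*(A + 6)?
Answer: 6670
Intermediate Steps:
S(A) = (6 + A)*(7 + A) (S(A) = (7 + A)*(6 + A) = (6 + A)*(7 + A))
(-9 - 1*(-32))*(26 + (S(9) - 1*(-24))) = (-9 - 1*(-32))*(26 + ((42 + 9² + 13*9) - 1*(-24))) = (-9 + 32)*(26 + ((42 + 81 + 117) + 24)) = 23*(26 + (240 + 24)) = 23*(26 + 264) = 23*290 = 6670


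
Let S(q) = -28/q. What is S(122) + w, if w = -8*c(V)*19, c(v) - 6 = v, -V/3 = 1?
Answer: -27830/61 ≈ -456.23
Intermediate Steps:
V = -3 (V = -3*1 = -3)
c(v) = 6 + v
w = -456 (w = -8*(6 - 3)*19 = -8*3*19 = -24*19 = -456)
S(122) + w = -28/122 - 456 = -28*1/122 - 456 = -14/61 - 456 = -27830/61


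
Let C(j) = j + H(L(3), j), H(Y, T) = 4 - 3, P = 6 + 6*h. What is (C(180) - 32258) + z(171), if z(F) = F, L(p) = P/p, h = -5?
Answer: -31906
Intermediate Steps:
P = -24 (P = 6 + 6*(-5) = 6 - 30 = -24)
L(p) = -24/p
H(Y, T) = 1
C(j) = 1 + j (C(j) = j + 1 = 1 + j)
(C(180) - 32258) + z(171) = ((1 + 180) - 32258) + 171 = (181 - 32258) + 171 = -32077 + 171 = -31906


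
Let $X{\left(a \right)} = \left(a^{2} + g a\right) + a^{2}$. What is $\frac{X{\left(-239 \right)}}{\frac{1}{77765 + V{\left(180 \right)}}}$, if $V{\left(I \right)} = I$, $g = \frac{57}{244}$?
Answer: $\frac{2171658771625}{244} \approx 8.9002 \cdot 10^{9}$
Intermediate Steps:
$g = \frac{57}{244}$ ($g = 57 \cdot \frac{1}{244} = \frac{57}{244} \approx 0.23361$)
$X{\left(a \right)} = 2 a^{2} + \frac{57 a}{244}$ ($X{\left(a \right)} = \left(a^{2} + \frac{57 a}{244}\right) + a^{2} = 2 a^{2} + \frac{57 a}{244}$)
$\frac{X{\left(-239 \right)}}{\frac{1}{77765 + V{\left(180 \right)}}} = \frac{\frac{1}{244} \left(-239\right) \left(57 + 488 \left(-239\right)\right)}{\frac{1}{77765 + 180}} = \frac{\frac{1}{244} \left(-239\right) \left(57 - 116632\right)}{\frac{1}{77945}} = \frac{1}{244} \left(-239\right) \left(-116575\right) \frac{1}{\frac{1}{77945}} = \frac{27861425}{244} \cdot 77945 = \frac{2171658771625}{244}$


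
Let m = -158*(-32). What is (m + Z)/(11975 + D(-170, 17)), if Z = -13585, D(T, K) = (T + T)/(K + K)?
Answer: -8529/11965 ≈ -0.71283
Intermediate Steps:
D(T, K) = T/K (D(T, K) = (2*T)/((2*K)) = (2*T)*(1/(2*K)) = T/K)
m = 5056
(m + Z)/(11975 + D(-170, 17)) = (5056 - 13585)/(11975 - 170/17) = -8529/(11975 - 170*1/17) = -8529/(11975 - 10) = -8529/11965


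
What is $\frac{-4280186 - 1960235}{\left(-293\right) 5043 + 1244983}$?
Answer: $\frac{6240421}{232616} \approx 26.827$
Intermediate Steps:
$\frac{-4280186 - 1960235}{\left(-293\right) 5043 + 1244983} = - \frac{6240421}{-1477599 + 1244983} = - \frac{6240421}{-232616} = \left(-6240421\right) \left(- \frac{1}{232616}\right) = \frac{6240421}{232616}$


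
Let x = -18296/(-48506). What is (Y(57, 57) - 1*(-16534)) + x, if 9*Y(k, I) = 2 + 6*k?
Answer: 3617417282/218277 ≈ 16573.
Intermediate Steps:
Y(k, I) = 2/9 + 2*k/3 (Y(k, I) = (2 + 6*k)/9 = 2/9 + 2*k/3)
x = 9148/24253 (x = -18296*(-1/48506) = 9148/24253 ≈ 0.37719)
(Y(57, 57) - 1*(-16534)) + x = ((2/9 + (2/3)*57) - 1*(-16534)) + 9148/24253 = ((2/9 + 38) + 16534) + 9148/24253 = (344/9 + 16534) + 9148/24253 = 149150/9 + 9148/24253 = 3617417282/218277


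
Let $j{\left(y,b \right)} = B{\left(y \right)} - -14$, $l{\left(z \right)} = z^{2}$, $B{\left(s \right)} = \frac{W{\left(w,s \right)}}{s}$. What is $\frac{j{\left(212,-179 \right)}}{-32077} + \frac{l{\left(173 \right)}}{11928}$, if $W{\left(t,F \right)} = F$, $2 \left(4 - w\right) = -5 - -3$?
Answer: $\frac{959853613}{382614456} \approx 2.5087$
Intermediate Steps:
$w = 5$ ($w = 4 - \frac{-5 - -3}{2} = 4 - \frac{-5 + 3}{2} = 4 - -1 = 4 + 1 = 5$)
$B{\left(s \right)} = 1$ ($B{\left(s \right)} = \frac{s}{s} = 1$)
$j{\left(y,b \right)} = 15$ ($j{\left(y,b \right)} = 1 - -14 = 1 + 14 = 15$)
$\frac{j{\left(212,-179 \right)}}{-32077} + \frac{l{\left(173 \right)}}{11928} = \frac{15}{-32077} + \frac{173^{2}}{11928} = 15 \left(- \frac{1}{32077}\right) + 29929 \cdot \frac{1}{11928} = - \frac{15}{32077} + \frac{29929}{11928} = \frac{959853613}{382614456}$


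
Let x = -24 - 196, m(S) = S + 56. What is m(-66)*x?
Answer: 2200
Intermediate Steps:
m(S) = 56 + S
x = -220
m(-66)*x = (56 - 66)*(-220) = -10*(-220) = 2200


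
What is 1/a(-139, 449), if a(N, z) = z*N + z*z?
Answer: 1/139190 ≈ 7.1844e-6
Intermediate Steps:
a(N, z) = z² + N*z (a(N, z) = N*z + z² = z² + N*z)
1/a(-139, 449) = 1/(449*(-139 + 449)) = 1/(449*310) = 1/139190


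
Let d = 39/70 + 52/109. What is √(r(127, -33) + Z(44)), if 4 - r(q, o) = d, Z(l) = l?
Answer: √2734202870/7630 ≈ 6.8532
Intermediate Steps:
d = 7891/7630 (d = 39*(1/70) + 52*(1/109) = 39/70 + 52/109 = 7891/7630 ≈ 1.0342)
r(q, o) = 22629/7630 (r(q, o) = 4 - 1*7891/7630 = 4 - 7891/7630 = 22629/7630)
√(r(127, -33) + Z(44)) = √(22629/7630 + 44) = √(358349/7630) = √2734202870/7630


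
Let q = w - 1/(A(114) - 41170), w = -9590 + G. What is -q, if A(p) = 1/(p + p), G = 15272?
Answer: -53335564866/9386759 ≈ -5682.0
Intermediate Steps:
A(p) = 1/(2*p)
w = 5682 (w = -9590 + 15272 = 5682)
q = 53335564866/9386759 (q = 5682 - 1/((½)/114 - 41170) = 5682 - 1/((½)*(1/114) - 41170) = 5682 - 1/(1/228 - 41170) = 5682 - 1/(-9386759/228) = 5682 - 1*(-228/9386759) = 5682 + 228/9386759 = 53335564866/9386759 ≈ 5682.0)
-q = -1*53335564866/9386759 = -53335564866/9386759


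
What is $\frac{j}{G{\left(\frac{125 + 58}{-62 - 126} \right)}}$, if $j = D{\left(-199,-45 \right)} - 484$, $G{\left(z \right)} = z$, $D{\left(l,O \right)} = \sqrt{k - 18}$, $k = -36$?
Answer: $\frac{90992}{183} - \frac{188 i \sqrt{6}}{61} \approx 497.22 - 7.5492 i$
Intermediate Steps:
$D{\left(l,O \right)} = 3 i \sqrt{6}$ ($D{\left(l,O \right)} = \sqrt{-36 - 18} = \sqrt{-54} = 3 i \sqrt{6}$)
$j = -484 + 3 i \sqrt{6}$ ($j = 3 i \sqrt{6} - 484 = -484 + 3 i \sqrt{6} \approx -484.0 + 7.3485 i$)
$\frac{j}{G{\left(\frac{125 + 58}{-62 - 126} \right)}} = \frac{-484 + 3 i \sqrt{6}}{\left(125 + 58\right) \frac{1}{-62 - 126}} = \frac{-484 + 3 i \sqrt{6}}{183 \frac{1}{-188}} = \frac{-484 + 3 i \sqrt{6}}{183 \left(- \frac{1}{188}\right)} = \frac{-484 + 3 i \sqrt{6}}{- \frac{183}{188}} = \left(-484 + 3 i \sqrt{6}\right) \left(- \frac{188}{183}\right) = \frac{90992}{183} - \frac{188 i \sqrt{6}}{61}$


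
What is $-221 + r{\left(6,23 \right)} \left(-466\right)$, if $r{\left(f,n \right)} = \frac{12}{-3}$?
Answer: $1643$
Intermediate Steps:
$r{\left(f,n \right)} = -4$ ($r{\left(f,n \right)} = 12 \left(- \frac{1}{3}\right) = -4$)
$-221 + r{\left(6,23 \right)} \left(-466\right) = -221 - -1864 = -221 + 1864 = 1643$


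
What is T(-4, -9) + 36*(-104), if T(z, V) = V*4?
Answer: -3780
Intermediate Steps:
T(z, V) = 4*V
T(-4, -9) + 36*(-104) = 4*(-9) + 36*(-104) = -36 - 3744 = -3780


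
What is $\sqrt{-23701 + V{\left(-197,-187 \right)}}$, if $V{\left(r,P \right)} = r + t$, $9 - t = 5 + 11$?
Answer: $i \sqrt{23905} \approx 154.61 i$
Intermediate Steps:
$t = -7$ ($t = 9 - \left(5 + 11\right) = 9 - 16 = -7$)
$V{\left(r,P \right)} = -7 + r$ ($V{\left(r,P \right)} = r - 7 = -7 + r$)
$\sqrt{-23701 + V{\left(-197,-187 \right)}} = \sqrt{-23701 - 204} = \sqrt{-23905} = i \sqrt{23905}$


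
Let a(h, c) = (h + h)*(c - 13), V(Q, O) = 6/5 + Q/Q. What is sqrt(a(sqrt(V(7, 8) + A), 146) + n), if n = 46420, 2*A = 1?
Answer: sqrt(1160500 + 1995*sqrt(30))/5 ≈ 216.46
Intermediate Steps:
A = 1/2 (A = (1/2)*1 = 1/2 ≈ 0.50000)
V(Q, O) = 11/5 (V(Q, O) = 6*(1/5) + 1 = 6/5 + 1 = 11/5)
a(h, c) = 2*h*(-13 + c) (a(h, c) = (2*h)*(-13 + c) = 2*h*(-13 + c))
sqrt(a(sqrt(V(7, 8) + A), 146) + n) = sqrt(2*sqrt(11/5 + 1/2)*(-13 + 146) + 46420) = sqrt(2*sqrt(27/10)*133 + 46420) = sqrt(2*(3*sqrt(30)/10)*133 + 46420) = sqrt(399*sqrt(30)/5 + 46420) = sqrt(46420 + 399*sqrt(30)/5)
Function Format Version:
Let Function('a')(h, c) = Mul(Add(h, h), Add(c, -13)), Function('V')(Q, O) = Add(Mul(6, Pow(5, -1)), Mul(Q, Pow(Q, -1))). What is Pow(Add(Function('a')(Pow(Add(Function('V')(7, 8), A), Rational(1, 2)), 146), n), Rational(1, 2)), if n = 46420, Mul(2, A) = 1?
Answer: Mul(Rational(1, 5), Pow(Add(1160500, Mul(1995, Pow(30, Rational(1, 2)))), Rational(1, 2))) ≈ 216.46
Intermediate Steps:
A = Rational(1, 2) (A = Mul(Rational(1, 2), 1) = Rational(1, 2) ≈ 0.50000)
Function('V')(Q, O) = Rational(11, 5) (Function('V')(Q, O) = Add(Mul(6, Rational(1, 5)), 1) = Add(Rational(6, 5), 1) = Rational(11, 5))
Function('a')(h, c) = Mul(2, h, Add(-13, c)) (Function('a')(h, c) = Mul(Mul(2, h), Add(-13, c)) = Mul(2, h, Add(-13, c)))
Pow(Add(Function('a')(Pow(Add(Function('V')(7, 8), A), Rational(1, 2)), 146), n), Rational(1, 2)) = Pow(Add(Mul(2, Pow(Add(Rational(11, 5), Rational(1, 2)), Rational(1, 2)), Add(-13, 146)), 46420), Rational(1, 2)) = Pow(Add(Mul(2, Pow(Rational(27, 10), Rational(1, 2)), 133), 46420), Rational(1, 2)) = Pow(Add(Mul(2, Mul(Rational(3, 10), Pow(30, Rational(1, 2))), 133), 46420), Rational(1, 2)) = Pow(Add(Mul(Rational(399, 5), Pow(30, Rational(1, 2))), 46420), Rational(1, 2)) = Pow(Add(46420, Mul(Rational(399, 5), Pow(30, Rational(1, 2)))), Rational(1, 2))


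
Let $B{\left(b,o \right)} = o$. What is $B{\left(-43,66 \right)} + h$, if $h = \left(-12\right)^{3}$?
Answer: $-1662$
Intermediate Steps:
$h = -1728$
$B{\left(-43,66 \right)} + h = 66 - 1728 = -1662$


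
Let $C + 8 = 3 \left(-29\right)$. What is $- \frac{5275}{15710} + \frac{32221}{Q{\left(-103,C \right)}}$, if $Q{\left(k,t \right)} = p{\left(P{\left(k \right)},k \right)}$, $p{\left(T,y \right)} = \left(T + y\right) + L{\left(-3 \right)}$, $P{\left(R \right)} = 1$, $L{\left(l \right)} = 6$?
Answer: $- \frac{50669831}{150816} \approx -335.97$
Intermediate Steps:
$C = -95$ ($C = -8 + 3 \left(-29\right) = -8 - 87 = -95$)
$p{\left(T,y \right)} = 6 + T + y$ ($p{\left(T,y \right)} = \left(T + y\right) + 6 = 6 + T + y$)
$Q{\left(k,t \right)} = 7 + k$ ($Q{\left(k,t \right)} = 6 + 1 + k = 7 + k$)
$- \frac{5275}{15710} + \frac{32221}{Q{\left(-103,C \right)}} = - \frac{5275}{15710} + \frac{32221}{7 - 103} = \left(-5275\right) \frac{1}{15710} + \frac{32221}{-96} = - \frac{1055}{3142} + 32221 \left(- \frac{1}{96}\right) = - \frac{1055}{3142} - \frac{32221}{96} = - \frac{50669831}{150816}$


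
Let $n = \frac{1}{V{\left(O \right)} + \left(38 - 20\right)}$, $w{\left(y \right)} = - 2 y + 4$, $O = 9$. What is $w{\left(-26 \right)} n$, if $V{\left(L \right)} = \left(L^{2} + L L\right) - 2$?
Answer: $\frac{28}{89} \approx 0.31461$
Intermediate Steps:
$V{\left(L \right)} = -2 + 2 L^{2}$ ($V{\left(L \right)} = \left(L^{2} + L^{2}\right) - 2 = 2 L^{2} - 2 = -2 + 2 L^{2}$)
$w{\left(y \right)} = 4 - 2 y$
$n = \frac{1}{178}$ ($n = \frac{1}{\left(-2 + 2 \cdot 9^{2}\right) + \left(38 - 20\right)} = \frac{1}{\left(-2 + 2 \cdot 81\right) + 18} = \frac{1}{\left(-2 + 162\right) + 18} = \frac{1}{160 + 18} = \frac{1}{178} \approx 0.005618$)
$w{\left(-26 \right)} n = \left(4 - -52\right) \frac{1}{178} = \left(4 + 52\right) \frac{1}{178} = 56 \cdot \frac{1}{178} = \frac{28}{89}$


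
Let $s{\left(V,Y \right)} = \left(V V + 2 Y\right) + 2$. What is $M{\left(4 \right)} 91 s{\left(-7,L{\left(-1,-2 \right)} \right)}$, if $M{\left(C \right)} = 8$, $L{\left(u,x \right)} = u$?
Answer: $35672$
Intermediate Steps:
$s{\left(V,Y \right)} = 2 + V^{2} + 2 Y$ ($s{\left(V,Y \right)} = \left(V^{2} + 2 Y\right) + 2 = 2 + V^{2} + 2 Y$)
$M{\left(4 \right)} 91 s{\left(-7,L{\left(-1,-2 \right)} \right)} = 8 \cdot 91 \left(2 + \left(-7\right)^{2} + 2 \left(-1\right)\right) = 728 \left(2 + 49 - 2\right) = 728 \cdot 49 = 35672$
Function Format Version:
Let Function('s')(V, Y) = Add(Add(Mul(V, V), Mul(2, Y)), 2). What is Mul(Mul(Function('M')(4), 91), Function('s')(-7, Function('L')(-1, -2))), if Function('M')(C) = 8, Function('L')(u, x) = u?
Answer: 35672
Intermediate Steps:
Function('s')(V, Y) = Add(2, Pow(V, 2), Mul(2, Y)) (Function('s')(V, Y) = Add(Add(Pow(V, 2), Mul(2, Y)), 2) = Add(2, Pow(V, 2), Mul(2, Y)))
Mul(Mul(Function('M')(4), 91), Function('s')(-7, Function('L')(-1, -2))) = Mul(Mul(8, 91), Add(2, Pow(-7, 2), Mul(2, -1))) = Mul(728, Add(2, 49, -2)) = Mul(728, 49) = 35672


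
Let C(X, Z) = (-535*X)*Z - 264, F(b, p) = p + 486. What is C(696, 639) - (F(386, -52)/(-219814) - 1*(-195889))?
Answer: -3738944964262/15701 ≈ -2.3813e+8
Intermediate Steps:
F(b, p) = 486 + p
C(X, Z) = -264 - 535*X*Z (C(X, Z) = -535*X*Z - 264 = -264 - 535*X*Z)
C(696, 639) - (F(386, -52)/(-219814) - 1*(-195889)) = (-264 - 535*696*639) - ((486 - 52)/(-219814) - 1*(-195889)) = (-264 - 237938040) - (434*(-1/219814) + 195889) = -237938304 - (-31/15701 + 195889) = -237938304 - 1*3075653158/15701 = -237938304 - 3075653158/15701 = -3738944964262/15701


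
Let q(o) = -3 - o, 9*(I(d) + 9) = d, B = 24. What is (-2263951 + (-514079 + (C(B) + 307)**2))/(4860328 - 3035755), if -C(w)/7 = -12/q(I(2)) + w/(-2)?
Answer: -441693086/308352837 ≈ -1.4324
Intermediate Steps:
I(d) = -9 + d/9
C(w) = 189/13 + 7*w/2 (C(w) = -7*(-12/(-3 - (-9 + (1/9)*2)) + w/(-2)) = -7*(-12/(-3 - (-9 + 2/9)) + w*(-1/2)) = -7*(-12/(-3 - 1*(-79/9)) - w/2) = -7*(-12/(-3 + 79/9) - w/2) = -7*(-12/52/9 - w/2) = -7*(-12*9/52 - w/2) = -7*(-27/13 - w/2) = 189/13 + 7*w/2)
(-2263951 + (-514079 + (C(B) + 307)**2))/(4860328 - 3035755) = (-2263951 + (-514079 + ((189/13 + (7/2)*24) + 307)**2))/(4860328 - 3035755) = (-2263951 + (-514079 + ((189/13 + 84) + 307)**2))/1824573 = (-2263951 + (-514079 + (1281/13 + 307)**2))*(1/1824573) = (-2263951 + (-514079 + (5272/13)**2))*(1/1824573) = (-2263951 + (-514079 + 27793984/169))*(1/1824573) = (-2263951 - 59085367/169)*(1/1824573) = -441693086/169*1/1824573 = -441693086/308352837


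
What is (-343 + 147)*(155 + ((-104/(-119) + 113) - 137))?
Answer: -439404/17 ≈ -25847.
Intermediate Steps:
(-343 + 147)*(155 + ((-104/(-119) + 113) - 137)) = -196*(155 + ((-104*(-1/119) + 113) - 137)) = -196*(155 + ((104/119 + 113) - 137)) = -196*(155 + (13551/119 - 137)) = -196*(155 - 2752/119) = -196*15693/119 = -439404/17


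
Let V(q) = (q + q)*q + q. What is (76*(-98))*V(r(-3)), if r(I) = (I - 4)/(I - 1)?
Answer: -58653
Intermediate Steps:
r(I) = (-4 + I)/(-1 + I)
V(q) = q + 2*q² (V(q) = (2*q)*q + q = 2*q² + q = q + 2*q²)
(76*(-98))*V(r(-3)) = (76*(-98))*(((-4 - 3)/(-1 - 3))*(1 + 2*((-4 - 3)/(-1 - 3)))) = -7448*-7/(-4)*(1 + 2*(-7/(-4))) = -7448*(-¼*(-7))*(1 + 2*(-¼*(-7))) = -13034*(1 + 2*(7/4)) = -13034*(1 + 7/2) = -13034*9/2 = -7448*63/8 = -58653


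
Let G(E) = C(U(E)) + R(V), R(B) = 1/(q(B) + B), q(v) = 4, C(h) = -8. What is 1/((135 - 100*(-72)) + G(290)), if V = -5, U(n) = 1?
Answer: 1/7326 ≈ 0.00013650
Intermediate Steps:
R(B) = 1/(4 + B)
G(E) = -9 (G(E) = -8 + 1/(4 - 5) = -8 + 1/(-1) = -8 - 1 = -9)
1/((135 - 100*(-72)) + G(290)) = 1/((135 - 100*(-72)) - 9) = 1/((135 + 7200) - 9) = 1/(7335 - 9) = 1/7326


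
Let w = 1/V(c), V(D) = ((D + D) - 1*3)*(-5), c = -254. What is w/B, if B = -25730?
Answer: -1/65740150 ≈ -1.5211e-8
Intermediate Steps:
V(D) = 15 - 10*D (V(D) = (2*D - 3)*(-5) = (-3 + 2*D)*(-5) = 15 - 10*D)
w = 1/2555 (w = 1/(15 - 10*(-254)) = 1/(15 + 2540) = 1/2555 ≈ 0.00039139)
w/B = (1/2555)/(-25730) = (1/2555)*(-1/25730) = -1/65740150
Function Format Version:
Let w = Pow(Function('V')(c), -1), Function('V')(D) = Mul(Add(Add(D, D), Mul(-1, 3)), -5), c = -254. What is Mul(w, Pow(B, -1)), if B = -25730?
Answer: Rational(-1, 65740150) ≈ -1.5211e-8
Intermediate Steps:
Function('V')(D) = Add(15, Mul(-10, D)) (Function('V')(D) = Mul(Add(Mul(2, D), -3), -5) = Mul(Add(-3, Mul(2, D)), -5) = Add(15, Mul(-10, D)))
w = Rational(1, 2555) (w = Pow(Add(15, Mul(-10, -254)), -1) = Pow(Add(15, 2540), -1) = Pow(2555, -1) = Rational(1, 2555) ≈ 0.00039139)
Mul(w, Pow(B, -1)) = Mul(Rational(1, 2555), Pow(-25730, -1)) = Mul(Rational(1, 2555), Rational(-1, 25730)) = Rational(-1, 65740150)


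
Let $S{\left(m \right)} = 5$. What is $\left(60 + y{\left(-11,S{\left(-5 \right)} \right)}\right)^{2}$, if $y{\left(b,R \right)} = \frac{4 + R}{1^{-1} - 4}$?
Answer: $3249$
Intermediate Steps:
$y{\left(b,R \right)} = - \frac{4}{3} - \frac{R}{3}$ ($y{\left(b,R \right)} = \frac{4 + R}{1 - 4} = \frac{4 + R}{-3} = \left(4 + R\right) \left(- \frac{1}{3}\right) = - \frac{4}{3} - \frac{R}{3}$)
$\left(60 + y{\left(-11,S{\left(-5 \right)} \right)}\right)^{2} = \left(60 - 3\right)^{2} = 57^{2} = 3249$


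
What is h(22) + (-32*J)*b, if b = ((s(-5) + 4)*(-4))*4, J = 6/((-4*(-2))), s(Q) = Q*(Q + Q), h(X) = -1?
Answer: 20735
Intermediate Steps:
s(Q) = 2*Q**2 (s(Q) = Q*(2*Q) = 2*Q**2)
J = 3/4 (J = 6/8 = 6*(1/8) = 3/4 ≈ 0.75000)
b = -864 (b = ((2*(-5)**2 + 4)*(-4))*4 = ((2*25 + 4)*(-4))*4 = ((50 + 4)*(-4))*4 = (54*(-4))*4 = -216*4 = -864)
h(22) + (-32*J)*b = -1 - 32*3/4*(-864) = -1 - 24*(-864) = -1 + 20736 = 20735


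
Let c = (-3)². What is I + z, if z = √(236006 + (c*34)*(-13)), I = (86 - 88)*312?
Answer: -624 + 2*√58007 ≈ -142.31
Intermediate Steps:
c = 9
I = -624 (I = -2*312 = -624)
z = 2*√58007 (z = √(236006 + (9*34)*(-13)) = √(236006 + 306*(-13)) = √(236006 - 3978) = √232028 = 2*√58007 ≈ 481.69)
I + z = -624 + 2*√58007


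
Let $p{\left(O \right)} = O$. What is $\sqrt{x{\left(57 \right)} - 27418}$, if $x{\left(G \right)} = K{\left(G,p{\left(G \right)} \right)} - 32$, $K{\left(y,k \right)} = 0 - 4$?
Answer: $i \sqrt{27454} \approx 165.69 i$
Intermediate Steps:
$K{\left(y,k \right)} = -4$
$x{\left(G \right)} = -36$ ($x{\left(G \right)} = -4 - 32 = -36$)
$\sqrt{x{\left(57 \right)} - 27418} = \sqrt{-36 - 27418} = \sqrt{-27454} = i \sqrt{27454}$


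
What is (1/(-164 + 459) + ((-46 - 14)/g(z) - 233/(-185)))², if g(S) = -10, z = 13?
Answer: 6284367076/119137225 ≈ 52.749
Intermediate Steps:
(1/(-164 + 459) + ((-46 - 14)/g(z) - 233/(-185)))² = (1/(-164 + 459) + ((-46 - 14)/(-10) - 233/(-185)))² = (1/295 + (-60*(-⅒) - 233*(-1/185)))² = (1/295 + (6 + 233/185))² = (1/295 + 1343/185)² = (79274/10915)² = 6284367076/119137225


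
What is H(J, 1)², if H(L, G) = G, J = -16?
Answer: 1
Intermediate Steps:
H(J, 1)² = 1² = 1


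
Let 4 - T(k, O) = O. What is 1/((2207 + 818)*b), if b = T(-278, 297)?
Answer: -1/886325 ≈ -1.1283e-6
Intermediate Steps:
T(k, O) = 4 - O
b = -293 (b = 4 - 1*297 = 4 - 297 = -293)
1/((2207 + 818)*b) = 1/((2207 + 818)*(-293)) = -1/293/3025 = (1/3025)*(-1/293) = -1/886325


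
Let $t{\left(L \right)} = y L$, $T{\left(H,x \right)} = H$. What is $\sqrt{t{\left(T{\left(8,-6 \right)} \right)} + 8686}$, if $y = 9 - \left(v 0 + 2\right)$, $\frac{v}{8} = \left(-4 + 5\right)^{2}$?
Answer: $\sqrt{8742} \approx 93.499$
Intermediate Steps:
$v = 8$ ($v = 8 \left(-4 + 5\right)^{2} = 8 \cdot 1^{2} = 8 \cdot 1 = 8$)
$y = 7$ ($y = 9 - \left(8 \cdot 0 + 2\right) = 9 - \left(0 + 2\right) = 9 - 2 = 7$)
$t{\left(L \right)} = 7 L$
$\sqrt{t{\left(T{\left(8,-6 \right)} \right)} + 8686} = \sqrt{7 \cdot 8 + 8686} = \sqrt{56 + 8686} = \sqrt{8742}$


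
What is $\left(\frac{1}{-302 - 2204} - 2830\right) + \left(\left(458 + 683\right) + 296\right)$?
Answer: $- \frac{3490859}{2506} \approx -1393.0$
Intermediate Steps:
$\left(\frac{1}{-302 - 2204} - 2830\right) + \left(\left(458 + 683\right) + 296\right) = \left(\frac{1}{-2506} - 2830\right) + \left(1141 + 296\right) = \left(- \frac{1}{2506} - 2830\right) + 1437 = - \frac{7091981}{2506} + 1437 = - \frac{3490859}{2506}$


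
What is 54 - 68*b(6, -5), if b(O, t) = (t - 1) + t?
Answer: 802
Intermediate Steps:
b(O, t) = -1 + 2*t (b(O, t) = (-1 + t) + t = -1 + 2*t)
54 - 68*b(6, -5) = 54 - 68*(-1 + 2*(-5)) = 54 - 68*(-1 - 10) = 54 - 68*(-11) = 54 + 748 = 802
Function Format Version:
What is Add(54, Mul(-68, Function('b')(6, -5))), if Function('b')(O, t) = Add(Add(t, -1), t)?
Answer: 802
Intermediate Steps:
Function('b')(O, t) = Add(-1, Mul(2, t)) (Function('b')(O, t) = Add(Add(-1, t), t) = Add(-1, Mul(2, t)))
Add(54, Mul(-68, Function('b')(6, -5))) = Add(54, Mul(-68, Add(-1, Mul(2, -5)))) = Add(54, Mul(-68, Add(-1, -10))) = Add(54, Mul(-68, -11)) = Add(54, 748) = 802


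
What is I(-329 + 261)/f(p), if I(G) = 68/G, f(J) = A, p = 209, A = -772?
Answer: 1/772 ≈ 0.0012953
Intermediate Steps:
f(J) = -772
I(-329 + 261)/f(p) = (68/(-329 + 261))/(-772) = (68/(-68))*(-1/772) = (68*(-1/68))*(-1/772) = -1*(-1/772) = 1/772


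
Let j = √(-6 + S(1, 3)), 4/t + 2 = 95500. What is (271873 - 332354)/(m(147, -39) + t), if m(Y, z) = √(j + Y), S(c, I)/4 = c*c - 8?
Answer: -60481/(2/47749 + √(147 + I*√34)) ≈ -4985.4 + 98.838*I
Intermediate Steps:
t = 2/47749 (t = 4/(-2 + 95500) = 4/95498 = 4*(1/95498) = 2/47749 ≈ 4.1886e-5)
S(c, I) = -32 + 4*c² (S(c, I) = 4*(c*c - 8) = 4*(c² - 8) = 4*(-8 + c²) = -32 + 4*c²)
j = I*√34 (j = √(-6 + (-32 + 4*1²)) = √(-6 + (-32 + 4*1)) = √(-6 + (-32 + 4)) = √(-6 - 28) = √(-34) = I*√34 ≈ 5.8309*I)
m(Y, z) = √(Y + I*√34) (m(Y, z) = √(I*√34 + Y) = √(Y + I*√34))
(271873 - 332354)/(m(147, -39) + t) = (271873 - 332354)/(√(147 + I*√34) + 2/47749) = -60481/(2/47749 + √(147 + I*√34))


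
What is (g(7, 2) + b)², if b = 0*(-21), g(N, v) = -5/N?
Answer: 25/49 ≈ 0.51020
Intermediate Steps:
b = 0
(g(7, 2) + b)² = (-5/7 + 0)² = (-5/7)² = 25/49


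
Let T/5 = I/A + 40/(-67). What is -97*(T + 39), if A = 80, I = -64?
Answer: -208065/67 ≈ -3105.4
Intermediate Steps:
T = -468/67 (T = 5*(-64/80 + 40/(-67)) = 5*(-64*1/80 + 40*(-1/67)) = 5*(-⅘ - 40/67) = 5*(-468/335) = -468/67 ≈ -6.9851)
-97*(T + 39) = -97*(-468/67 + 39) = -97*2145/67 = -208065/67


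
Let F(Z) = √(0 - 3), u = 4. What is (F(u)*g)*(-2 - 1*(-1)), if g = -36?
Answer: 36*I*√3 ≈ 62.354*I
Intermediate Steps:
F(Z) = I*√3 (F(Z) = √(-3) = I*√3)
(F(u)*g)*(-2 - 1*(-1)) = ((I*√3)*(-36))*(-2 - 1*(-1)) = (-36*I*√3)*(-2 + 1) = -36*I*√3*(-1) = 36*I*√3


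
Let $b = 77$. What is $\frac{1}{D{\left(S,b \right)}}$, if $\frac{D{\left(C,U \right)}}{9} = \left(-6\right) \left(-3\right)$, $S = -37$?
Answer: $\frac{1}{162} \approx 0.0061728$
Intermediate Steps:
$D{\left(C,U \right)} = 162$ ($D{\left(C,U \right)} = 9 \left(\left(-6\right) \left(-3\right)\right) = 9 \cdot 18 = 162$)
$\frac{1}{D{\left(S,b \right)}} = \frac{1}{162}$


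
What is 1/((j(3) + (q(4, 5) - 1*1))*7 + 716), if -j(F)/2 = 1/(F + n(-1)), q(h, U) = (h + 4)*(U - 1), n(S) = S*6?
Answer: 3/2813 ≈ 0.0010665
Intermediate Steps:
n(S) = 6*S
q(h, U) = (-1 + U)*(4 + h) (q(h, U) = (4 + h)*(-1 + U) = (-1 + U)*(4 + h))
j(F) = -2/(-6 + F) (j(F) = -2/(F + 6*(-1)) = -2/(F - 6) = -2/(-6 + F))
1/((j(3) + (q(4, 5) - 1*1))*7 + 716) = 1/((-2/(-6 + 3) + ((-4 - 1*4 + 4*5 + 5*4) - 1*1))*7 + 716) = 1/((-2/(-3) + ((-4 - 4 + 20 + 20) - 1))*7 + 716) = 1/((-2*(-⅓) + (32 - 1))*7 + 716) = 1/((⅔ + 31)*7 + 716) = 1/((95/3)*7 + 716) = 1/(665/3 + 716) = 1/(2813/3) = 3/2813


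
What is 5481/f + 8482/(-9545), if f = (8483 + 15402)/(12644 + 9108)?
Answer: 227555638694/45596465 ≈ 4990.6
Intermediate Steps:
f = 23885/21752 ≈ 1.0981
5481/f + 8482/(-9545) = 5481/(23885/21752) + 8482/(-9545) = 5481*(21752/23885) + 8482*(-1/9545) = 119222712/23885 - 8482/9545 = 227555638694/45596465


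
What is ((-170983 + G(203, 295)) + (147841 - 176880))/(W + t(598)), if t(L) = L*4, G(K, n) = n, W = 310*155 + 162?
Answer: -199727/50604 ≈ -3.9469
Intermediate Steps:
W = 48212 (W = 48050 + 162 = 48212)
t(L) = 4*L
((-170983 + G(203, 295)) + (147841 - 176880))/(W + t(598)) = ((-170983 + 295) + (147841 - 176880))/(48212 + 4*598) = (-170688 - 29039)/(48212 + 2392) = -199727/50604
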